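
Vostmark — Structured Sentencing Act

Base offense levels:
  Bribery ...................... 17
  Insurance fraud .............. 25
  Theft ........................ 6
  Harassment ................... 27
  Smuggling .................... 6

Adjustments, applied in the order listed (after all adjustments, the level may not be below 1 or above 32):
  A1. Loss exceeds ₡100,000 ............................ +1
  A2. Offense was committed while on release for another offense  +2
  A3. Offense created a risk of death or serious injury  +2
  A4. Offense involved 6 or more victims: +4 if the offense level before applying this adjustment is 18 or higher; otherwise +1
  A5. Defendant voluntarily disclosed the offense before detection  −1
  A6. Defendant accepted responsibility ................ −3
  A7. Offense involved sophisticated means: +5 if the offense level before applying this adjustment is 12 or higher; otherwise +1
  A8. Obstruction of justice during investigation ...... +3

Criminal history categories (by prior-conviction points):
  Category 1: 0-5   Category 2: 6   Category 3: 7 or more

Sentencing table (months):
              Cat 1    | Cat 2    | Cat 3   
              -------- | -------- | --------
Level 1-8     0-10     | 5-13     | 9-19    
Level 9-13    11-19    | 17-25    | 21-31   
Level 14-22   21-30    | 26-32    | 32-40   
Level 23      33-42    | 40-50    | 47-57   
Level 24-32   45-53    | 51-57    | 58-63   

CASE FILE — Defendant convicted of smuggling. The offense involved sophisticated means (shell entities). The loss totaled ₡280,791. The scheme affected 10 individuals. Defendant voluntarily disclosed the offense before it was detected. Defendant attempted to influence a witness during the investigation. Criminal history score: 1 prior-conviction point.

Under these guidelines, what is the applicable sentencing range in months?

11-19 months

Base offense level for smuggling: 6.
A1 applies: 6 + 1 = 7.
A2 does not apply.
A3 does not apply.
A4 applies (level before this adjustment is 7 < 18, so +1): 7 + 1 = 8.
A5 applies: 8 − 1 = 7.
A6 does not apply.
A7 applies (level before this adjustment is 7 < 12, so +1): 7 + 1 = 8.
A8 applies: 8 + 3 = 11.
Final offense level: 11.
Criminal history: 1 prior point → Category 1 (0-5).
Level 11 falls in the 9-13 band.
Grid: Level 9-13 × Category 1 = 11-19 months.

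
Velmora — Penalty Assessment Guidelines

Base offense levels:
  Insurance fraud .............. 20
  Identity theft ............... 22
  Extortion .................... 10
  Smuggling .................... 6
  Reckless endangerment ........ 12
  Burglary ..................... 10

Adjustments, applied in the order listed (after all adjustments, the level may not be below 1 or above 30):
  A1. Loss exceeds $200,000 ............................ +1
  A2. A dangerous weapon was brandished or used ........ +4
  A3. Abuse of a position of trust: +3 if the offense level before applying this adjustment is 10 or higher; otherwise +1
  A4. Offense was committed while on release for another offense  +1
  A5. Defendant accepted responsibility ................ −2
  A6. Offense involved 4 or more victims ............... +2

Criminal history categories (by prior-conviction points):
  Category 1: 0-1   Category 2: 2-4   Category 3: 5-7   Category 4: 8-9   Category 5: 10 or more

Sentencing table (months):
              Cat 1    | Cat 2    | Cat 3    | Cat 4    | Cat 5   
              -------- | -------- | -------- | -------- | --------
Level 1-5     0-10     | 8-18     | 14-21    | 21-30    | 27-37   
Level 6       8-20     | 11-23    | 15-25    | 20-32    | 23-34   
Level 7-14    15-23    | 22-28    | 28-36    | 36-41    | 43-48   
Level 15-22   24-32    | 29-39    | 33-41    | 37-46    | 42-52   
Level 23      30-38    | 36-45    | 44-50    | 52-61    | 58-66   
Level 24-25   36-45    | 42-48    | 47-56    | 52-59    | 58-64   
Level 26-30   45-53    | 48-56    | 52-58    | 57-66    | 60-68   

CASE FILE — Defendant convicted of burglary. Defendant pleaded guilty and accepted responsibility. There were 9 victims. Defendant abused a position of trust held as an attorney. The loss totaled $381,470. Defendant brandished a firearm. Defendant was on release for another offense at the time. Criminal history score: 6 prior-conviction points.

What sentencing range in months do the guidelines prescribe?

Base offense level for burglary: 10.
A1 applies: 10 + 1 = 11.
A2 applies: 11 + 4 = 15.
A3 applies (level before this adjustment is 15 ≥ 10, so +3): 15 + 3 = 18.
A4 applies: 18 + 1 = 19.
A5 applies: 19 − 2 = 17.
A6 applies: 17 + 2 = 19.
Final offense level: 19.
Criminal history: 6 prior points → Category 3 (5-7).
Level 19 falls in the 15-22 band.
Grid: Level 15-22 × Category 3 = 33-41 months.

33-41 months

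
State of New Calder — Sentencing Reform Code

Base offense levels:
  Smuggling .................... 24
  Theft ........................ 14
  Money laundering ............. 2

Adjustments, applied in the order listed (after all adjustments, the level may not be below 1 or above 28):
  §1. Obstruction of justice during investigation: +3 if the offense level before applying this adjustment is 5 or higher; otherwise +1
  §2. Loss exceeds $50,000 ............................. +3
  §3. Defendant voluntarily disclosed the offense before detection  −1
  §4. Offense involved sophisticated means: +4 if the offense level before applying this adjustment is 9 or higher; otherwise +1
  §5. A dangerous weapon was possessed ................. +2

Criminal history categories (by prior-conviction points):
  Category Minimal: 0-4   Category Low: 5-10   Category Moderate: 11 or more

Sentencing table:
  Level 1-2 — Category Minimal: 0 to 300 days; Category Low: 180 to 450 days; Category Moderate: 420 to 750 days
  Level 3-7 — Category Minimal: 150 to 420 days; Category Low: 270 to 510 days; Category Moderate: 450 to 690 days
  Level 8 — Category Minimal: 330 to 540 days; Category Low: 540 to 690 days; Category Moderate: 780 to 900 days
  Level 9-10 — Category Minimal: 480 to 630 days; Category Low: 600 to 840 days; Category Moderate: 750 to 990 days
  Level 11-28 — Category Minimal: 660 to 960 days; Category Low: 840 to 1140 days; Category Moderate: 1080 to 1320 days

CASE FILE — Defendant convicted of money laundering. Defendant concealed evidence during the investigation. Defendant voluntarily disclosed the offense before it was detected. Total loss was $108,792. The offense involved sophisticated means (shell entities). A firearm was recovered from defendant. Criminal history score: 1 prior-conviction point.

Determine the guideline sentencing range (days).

Base offense level for money laundering: 2.
§1 applies (level before this adjustment is 2 < 5, so +1): 2 + 1 = 3.
§2 applies: 3 + 3 = 6.
§3 applies: 6 − 1 = 5.
§4 applies (level before this adjustment is 5 < 9, so +1): 5 + 1 = 6.
§5 applies: 6 + 2 = 8.
Final offense level: 8.
Criminal history: 1 prior point → Category Minimal (0-4).
Level 8 falls in the 8 band.
Grid: Level 8 × Category Minimal = 330-540 days.

330-540 days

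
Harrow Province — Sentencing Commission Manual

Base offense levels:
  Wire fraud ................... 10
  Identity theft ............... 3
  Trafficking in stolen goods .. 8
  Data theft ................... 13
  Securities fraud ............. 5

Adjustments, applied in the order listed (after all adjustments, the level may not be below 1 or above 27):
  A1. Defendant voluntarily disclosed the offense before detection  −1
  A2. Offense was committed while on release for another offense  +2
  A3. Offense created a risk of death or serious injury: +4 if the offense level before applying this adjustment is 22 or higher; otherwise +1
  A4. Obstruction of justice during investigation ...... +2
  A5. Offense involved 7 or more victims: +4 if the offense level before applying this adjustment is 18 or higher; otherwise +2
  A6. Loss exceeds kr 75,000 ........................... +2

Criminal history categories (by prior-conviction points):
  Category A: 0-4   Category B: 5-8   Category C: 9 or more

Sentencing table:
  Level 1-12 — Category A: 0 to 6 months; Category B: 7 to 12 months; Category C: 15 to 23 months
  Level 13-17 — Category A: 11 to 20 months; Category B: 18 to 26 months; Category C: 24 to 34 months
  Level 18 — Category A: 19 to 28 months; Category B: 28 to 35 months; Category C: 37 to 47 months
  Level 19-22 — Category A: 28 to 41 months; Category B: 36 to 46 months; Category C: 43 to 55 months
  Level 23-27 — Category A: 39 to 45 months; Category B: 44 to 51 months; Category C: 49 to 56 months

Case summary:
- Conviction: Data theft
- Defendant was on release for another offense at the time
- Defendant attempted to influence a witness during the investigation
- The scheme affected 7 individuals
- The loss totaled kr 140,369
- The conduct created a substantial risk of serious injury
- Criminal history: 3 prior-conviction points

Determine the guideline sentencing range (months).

Base offense level for data theft: 13.
A2 applies: 13 + 2 = 15.
A3 applies (level before this adjustment is 15 < 22, so +1): 15 + 1 = 16.
A4 applies: 16 + 2 = 18.
A5 applies (level before this adjustment is 18 ≥ 18, so +4): 18 + 4 = 22.
A6 applies: 22 + 2 = 24.
Final offense level: 24.
Criminal history: 3 prior points → Category A (0-4).
Level 24 falls in the 23-27 band.
Grid: Level 23-27 × Category A = 39-45 months.

39-45 months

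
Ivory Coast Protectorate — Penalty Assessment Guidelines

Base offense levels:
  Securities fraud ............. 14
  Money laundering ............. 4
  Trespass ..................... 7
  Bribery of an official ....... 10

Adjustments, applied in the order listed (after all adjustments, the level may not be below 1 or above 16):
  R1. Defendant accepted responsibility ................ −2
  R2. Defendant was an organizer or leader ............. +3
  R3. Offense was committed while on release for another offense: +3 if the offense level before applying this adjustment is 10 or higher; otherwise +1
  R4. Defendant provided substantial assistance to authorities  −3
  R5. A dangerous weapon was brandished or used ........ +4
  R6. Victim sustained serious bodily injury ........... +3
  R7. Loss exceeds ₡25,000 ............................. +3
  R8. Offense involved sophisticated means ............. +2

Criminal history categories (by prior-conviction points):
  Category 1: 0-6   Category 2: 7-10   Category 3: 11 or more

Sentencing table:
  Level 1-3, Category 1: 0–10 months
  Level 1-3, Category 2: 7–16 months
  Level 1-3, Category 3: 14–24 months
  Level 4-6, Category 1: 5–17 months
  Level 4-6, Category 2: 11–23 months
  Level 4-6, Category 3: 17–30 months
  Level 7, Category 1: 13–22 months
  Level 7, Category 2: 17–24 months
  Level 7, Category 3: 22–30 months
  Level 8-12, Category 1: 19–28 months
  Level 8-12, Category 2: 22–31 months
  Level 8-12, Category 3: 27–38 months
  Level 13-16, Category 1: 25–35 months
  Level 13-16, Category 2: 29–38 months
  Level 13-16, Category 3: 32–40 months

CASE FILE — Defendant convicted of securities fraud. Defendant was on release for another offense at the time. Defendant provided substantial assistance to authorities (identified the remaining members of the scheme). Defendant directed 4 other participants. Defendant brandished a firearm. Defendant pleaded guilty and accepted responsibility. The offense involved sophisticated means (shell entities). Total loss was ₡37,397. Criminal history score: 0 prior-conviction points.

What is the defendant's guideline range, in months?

25-35 months

Base offense level for securities fraud: 14.
R1 applies: 14 − 2 = 12.
R2 applies: 12 + 3 = 15.
R3 applies (level before this adjustment is 15 ≥ 10, so +3): 15 + 3 = 18.
R4 applies: 18 − 3 = 15.
R5 applies: 15 + 4 = 19.
R7 applies: 19 + 3 = 22.
R8 applies: 22 + 2 = 24.
Level 24 exceeds the maximum of 16; capped at 16.
Final offense level: 16.
Criminal history: 0 prior points → Category 1 (0-6).
Level 16 falls in the 13-16 band.
Grid: Level 13-16 × Category 1 = 25-35 months.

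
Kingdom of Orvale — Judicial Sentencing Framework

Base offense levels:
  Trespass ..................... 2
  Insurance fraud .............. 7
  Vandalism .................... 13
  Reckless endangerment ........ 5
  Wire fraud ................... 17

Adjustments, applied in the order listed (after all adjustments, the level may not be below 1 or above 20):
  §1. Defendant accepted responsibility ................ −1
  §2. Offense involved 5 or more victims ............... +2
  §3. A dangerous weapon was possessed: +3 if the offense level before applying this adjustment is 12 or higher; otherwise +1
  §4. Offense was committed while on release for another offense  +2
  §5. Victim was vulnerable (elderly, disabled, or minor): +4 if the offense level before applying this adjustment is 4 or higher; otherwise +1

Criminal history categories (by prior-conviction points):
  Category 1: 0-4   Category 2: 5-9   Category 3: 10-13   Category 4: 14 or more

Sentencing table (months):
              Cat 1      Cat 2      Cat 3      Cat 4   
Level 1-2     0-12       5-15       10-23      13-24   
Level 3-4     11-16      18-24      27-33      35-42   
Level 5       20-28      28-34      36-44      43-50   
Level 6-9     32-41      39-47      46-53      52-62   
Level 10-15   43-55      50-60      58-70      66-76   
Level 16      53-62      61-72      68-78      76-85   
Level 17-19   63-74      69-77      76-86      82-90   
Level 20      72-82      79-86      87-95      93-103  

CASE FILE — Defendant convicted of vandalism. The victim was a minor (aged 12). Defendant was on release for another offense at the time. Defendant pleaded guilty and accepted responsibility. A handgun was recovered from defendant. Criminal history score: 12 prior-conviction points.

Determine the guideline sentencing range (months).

87-95 months

Base offense level for vandalism: 13.
§1 applies: 13 − 1 = 12.
§3 applies (level before this adjustment is 12 ≥ 12, so +3): 12 + 3 = 15.
§4 applies: 15 + 2 = 17.
§5 applies (level before this adjustment is 17 ≥ 4, so +4): 17 + 4 = 21.
Level 21 exceeds the maximum of 20; capped at 20.
Final offense level: 20.
Criminal history: 12 prior points → Category 3 (10-13).
Level 20 falls in the 20 band.
Grid: Level 20 × Category 3 = 87-95 months.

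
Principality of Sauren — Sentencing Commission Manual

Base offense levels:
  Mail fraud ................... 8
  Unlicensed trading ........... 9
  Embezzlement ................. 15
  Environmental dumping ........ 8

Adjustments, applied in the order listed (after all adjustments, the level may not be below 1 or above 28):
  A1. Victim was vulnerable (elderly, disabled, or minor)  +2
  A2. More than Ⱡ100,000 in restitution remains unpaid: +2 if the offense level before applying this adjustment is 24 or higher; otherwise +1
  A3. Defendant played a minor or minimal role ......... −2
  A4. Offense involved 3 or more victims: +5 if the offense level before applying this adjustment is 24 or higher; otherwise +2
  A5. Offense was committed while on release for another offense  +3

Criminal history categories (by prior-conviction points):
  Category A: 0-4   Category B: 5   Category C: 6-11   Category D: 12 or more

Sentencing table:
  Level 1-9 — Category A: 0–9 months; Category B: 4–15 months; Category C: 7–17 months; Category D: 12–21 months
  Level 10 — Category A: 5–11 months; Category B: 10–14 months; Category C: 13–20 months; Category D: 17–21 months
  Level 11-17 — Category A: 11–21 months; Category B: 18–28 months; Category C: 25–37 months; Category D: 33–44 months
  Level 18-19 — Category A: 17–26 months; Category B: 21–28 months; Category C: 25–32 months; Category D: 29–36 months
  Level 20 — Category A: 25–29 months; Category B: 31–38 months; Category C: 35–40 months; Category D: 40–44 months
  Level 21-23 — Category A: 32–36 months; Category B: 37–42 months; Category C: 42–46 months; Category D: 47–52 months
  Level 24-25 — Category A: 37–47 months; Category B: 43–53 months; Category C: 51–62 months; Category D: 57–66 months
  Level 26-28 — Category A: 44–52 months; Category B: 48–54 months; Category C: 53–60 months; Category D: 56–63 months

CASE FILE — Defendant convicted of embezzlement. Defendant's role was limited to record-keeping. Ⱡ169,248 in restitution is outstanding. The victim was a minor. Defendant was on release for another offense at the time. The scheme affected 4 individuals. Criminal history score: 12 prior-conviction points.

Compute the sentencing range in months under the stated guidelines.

Base offense level for embezzlement: 15.
A1 applies: 15 + 2 = 17.
A2 applies (level before this adjustment is 17 < 24, so +1): 17 + 1 = 18.
A3 applies: 18 − 2 = 16.
A4 applies (level before this adjustment is 16 < 24, so +2): 16 + 2 = 18.
A5 applies: 18 + 3 = 21.
Final offense level: 21.
Criminal history: 12 prior points → Category D (12+).
Level 21 falls in the 21-23 band.
Grid: Level 21-23 × Category D = 47-52 months.

47-52 months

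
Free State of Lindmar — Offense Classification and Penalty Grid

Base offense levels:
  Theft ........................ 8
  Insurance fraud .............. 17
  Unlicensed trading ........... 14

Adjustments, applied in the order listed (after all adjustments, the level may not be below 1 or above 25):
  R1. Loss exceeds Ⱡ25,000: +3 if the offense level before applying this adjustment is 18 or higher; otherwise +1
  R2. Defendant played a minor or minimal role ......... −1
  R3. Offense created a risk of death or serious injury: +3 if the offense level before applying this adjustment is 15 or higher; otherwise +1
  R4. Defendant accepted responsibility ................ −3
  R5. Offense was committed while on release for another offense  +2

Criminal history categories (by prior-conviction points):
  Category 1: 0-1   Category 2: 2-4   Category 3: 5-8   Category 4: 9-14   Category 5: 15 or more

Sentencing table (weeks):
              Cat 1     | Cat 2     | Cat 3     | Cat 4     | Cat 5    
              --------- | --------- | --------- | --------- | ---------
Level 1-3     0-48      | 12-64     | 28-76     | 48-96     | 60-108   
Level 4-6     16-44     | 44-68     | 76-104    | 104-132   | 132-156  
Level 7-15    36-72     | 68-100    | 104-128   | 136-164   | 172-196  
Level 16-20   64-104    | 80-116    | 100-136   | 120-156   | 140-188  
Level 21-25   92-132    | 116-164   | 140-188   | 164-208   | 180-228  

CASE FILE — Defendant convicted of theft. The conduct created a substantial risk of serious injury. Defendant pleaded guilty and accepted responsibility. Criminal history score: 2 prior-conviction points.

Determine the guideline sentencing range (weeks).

44-68 weeks

Base offense level for theft: 8.
R3 applies (level before this adjustment is 8 < 15, so +1): 8 + 1 = 9.
R4 applies: 9 − 3 = 6.
R5 does not apply.
Final offense level: 6.
Criminal history: 2 prior points → Category 2 (2-4).
Level 6 falls in the 4-6 band.
Grid: Level 4-6 × Category 2 = 44-68 weeks.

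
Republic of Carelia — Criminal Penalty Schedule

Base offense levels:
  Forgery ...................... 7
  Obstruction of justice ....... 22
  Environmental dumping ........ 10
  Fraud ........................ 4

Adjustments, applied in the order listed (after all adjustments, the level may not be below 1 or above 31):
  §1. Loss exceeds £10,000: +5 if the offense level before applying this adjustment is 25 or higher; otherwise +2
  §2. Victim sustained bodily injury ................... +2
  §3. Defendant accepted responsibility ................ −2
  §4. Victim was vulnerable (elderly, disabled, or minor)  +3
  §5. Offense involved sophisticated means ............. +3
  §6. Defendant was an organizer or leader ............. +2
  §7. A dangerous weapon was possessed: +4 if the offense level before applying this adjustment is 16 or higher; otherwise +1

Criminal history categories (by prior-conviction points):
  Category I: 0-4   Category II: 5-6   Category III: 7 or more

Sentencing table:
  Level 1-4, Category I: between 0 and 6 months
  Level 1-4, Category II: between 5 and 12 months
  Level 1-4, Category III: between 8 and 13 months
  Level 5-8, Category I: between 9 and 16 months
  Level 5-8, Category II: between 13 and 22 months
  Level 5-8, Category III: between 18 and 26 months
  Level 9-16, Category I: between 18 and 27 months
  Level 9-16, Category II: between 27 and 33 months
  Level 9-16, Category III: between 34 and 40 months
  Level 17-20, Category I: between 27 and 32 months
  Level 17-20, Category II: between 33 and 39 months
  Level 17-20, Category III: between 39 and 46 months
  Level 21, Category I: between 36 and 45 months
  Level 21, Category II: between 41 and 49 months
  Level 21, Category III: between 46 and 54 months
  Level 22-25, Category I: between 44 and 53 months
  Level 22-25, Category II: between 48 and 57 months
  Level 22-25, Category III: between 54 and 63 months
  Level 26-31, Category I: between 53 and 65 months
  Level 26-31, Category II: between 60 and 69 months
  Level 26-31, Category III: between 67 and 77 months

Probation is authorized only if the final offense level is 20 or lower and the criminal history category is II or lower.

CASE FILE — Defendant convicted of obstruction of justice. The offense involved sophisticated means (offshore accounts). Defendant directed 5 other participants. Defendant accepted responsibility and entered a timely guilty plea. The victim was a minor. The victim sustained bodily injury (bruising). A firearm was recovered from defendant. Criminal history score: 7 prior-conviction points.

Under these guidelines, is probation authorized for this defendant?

Base offense level for obstruction of justice: 22.
§1 does not apply.
§2 applies: 22 + 2 = 24.
§3 applies: 24 − 2 = 22.
§4 applies: 22 + 3 = 25.
§5 applies: 25 + 3 = 28.
§6 applies: 28 + 2 = 30.
§7 applies (level before this adjustment is 30 ≥ 16, so +4): 30 + 4 = 34.
Level 34 exceeds the maximum of 31; capped at 31.
Final offense level: 31.
Criminal history: 7 prior points → Category III (7+).
Level 31 falls in the 26-31 band.
Grid: Level 26-31 × Category III = 67-77 months.
Probation check: level 31 > 20 and category III > II → not eligible.

No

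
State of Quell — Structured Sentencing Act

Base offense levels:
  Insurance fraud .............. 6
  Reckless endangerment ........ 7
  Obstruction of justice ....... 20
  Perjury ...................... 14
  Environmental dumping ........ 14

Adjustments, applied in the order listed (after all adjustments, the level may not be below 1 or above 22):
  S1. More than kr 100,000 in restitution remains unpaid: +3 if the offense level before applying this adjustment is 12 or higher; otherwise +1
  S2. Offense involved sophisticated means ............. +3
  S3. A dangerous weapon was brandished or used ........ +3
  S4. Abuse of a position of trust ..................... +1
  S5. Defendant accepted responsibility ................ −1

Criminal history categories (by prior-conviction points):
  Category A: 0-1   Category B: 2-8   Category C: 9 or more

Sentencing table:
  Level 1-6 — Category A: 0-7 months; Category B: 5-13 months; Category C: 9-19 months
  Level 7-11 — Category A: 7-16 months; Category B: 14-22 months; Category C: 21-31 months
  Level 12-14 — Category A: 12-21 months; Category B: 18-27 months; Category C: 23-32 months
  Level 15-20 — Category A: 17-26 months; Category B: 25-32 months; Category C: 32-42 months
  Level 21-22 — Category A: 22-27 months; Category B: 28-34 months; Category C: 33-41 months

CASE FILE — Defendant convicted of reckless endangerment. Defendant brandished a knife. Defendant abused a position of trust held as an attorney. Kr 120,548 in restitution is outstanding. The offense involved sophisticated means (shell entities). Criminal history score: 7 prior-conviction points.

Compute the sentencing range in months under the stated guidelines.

Base offense level for reckless endangerment: 7.
S1 applies (level before this adjustment is 7 < 12, so +1): 7 + 1 = 8.
S2 applies: 8 + 3 = 11.
S3 applies: 11 + 3 = 14.
S4 applies: 14 + 1 = 15.
S5 does not apply.
Final offense level: 15.
Criminal history: 7 prior points → Category B (2-8).
Level 15 falls in the 15-20 band.
Grid: Level 15-20 × Category B = 25-32 months.

25-32 months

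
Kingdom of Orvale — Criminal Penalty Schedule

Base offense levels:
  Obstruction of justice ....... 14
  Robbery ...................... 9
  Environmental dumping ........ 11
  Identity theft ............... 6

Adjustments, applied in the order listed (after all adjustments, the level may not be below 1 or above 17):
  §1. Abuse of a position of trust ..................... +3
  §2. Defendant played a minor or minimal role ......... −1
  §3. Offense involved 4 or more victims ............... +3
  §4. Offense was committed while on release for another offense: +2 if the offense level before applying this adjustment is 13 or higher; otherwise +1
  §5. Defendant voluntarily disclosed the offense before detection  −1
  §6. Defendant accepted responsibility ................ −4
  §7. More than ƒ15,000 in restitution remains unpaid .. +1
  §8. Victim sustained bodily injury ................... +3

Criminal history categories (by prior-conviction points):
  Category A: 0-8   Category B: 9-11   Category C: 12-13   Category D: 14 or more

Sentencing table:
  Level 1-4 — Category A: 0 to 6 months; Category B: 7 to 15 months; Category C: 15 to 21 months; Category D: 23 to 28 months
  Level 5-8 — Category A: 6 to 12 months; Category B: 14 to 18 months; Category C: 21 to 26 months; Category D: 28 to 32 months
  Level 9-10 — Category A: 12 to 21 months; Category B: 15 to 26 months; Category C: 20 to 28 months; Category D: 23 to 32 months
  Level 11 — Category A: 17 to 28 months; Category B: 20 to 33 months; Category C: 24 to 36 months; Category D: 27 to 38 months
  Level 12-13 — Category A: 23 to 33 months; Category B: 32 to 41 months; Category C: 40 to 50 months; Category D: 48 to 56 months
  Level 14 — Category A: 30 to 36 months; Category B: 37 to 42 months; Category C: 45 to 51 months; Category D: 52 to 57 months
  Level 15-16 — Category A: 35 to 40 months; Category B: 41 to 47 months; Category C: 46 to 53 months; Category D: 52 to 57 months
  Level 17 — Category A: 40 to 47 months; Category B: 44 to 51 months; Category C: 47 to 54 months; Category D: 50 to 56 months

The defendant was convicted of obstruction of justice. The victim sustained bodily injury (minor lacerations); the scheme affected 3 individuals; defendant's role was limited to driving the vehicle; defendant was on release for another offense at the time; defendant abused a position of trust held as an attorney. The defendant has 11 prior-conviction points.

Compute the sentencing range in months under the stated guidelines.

Base offense level for obstruction of justice: 14.
§1 applies: 14 + 3 = 17.
§2 applies: 17 − 1 = 16.
§4 applies (level before this adjustment is 16 ≥ 13, so +2): 16 + 2 = 18.
§6 does not apply.
§7 does not apply.
§8 applies: 18 + 3 = 21.
Level 21 exceeds the maximum of 17; capped at 17.
Final offense level: 17.
Criminal history: 11 prior points → Category B (9-11).
Level 17 falls in the 17 band.
Grid: Level 17 × Category B = 44-51 months.

44-51 months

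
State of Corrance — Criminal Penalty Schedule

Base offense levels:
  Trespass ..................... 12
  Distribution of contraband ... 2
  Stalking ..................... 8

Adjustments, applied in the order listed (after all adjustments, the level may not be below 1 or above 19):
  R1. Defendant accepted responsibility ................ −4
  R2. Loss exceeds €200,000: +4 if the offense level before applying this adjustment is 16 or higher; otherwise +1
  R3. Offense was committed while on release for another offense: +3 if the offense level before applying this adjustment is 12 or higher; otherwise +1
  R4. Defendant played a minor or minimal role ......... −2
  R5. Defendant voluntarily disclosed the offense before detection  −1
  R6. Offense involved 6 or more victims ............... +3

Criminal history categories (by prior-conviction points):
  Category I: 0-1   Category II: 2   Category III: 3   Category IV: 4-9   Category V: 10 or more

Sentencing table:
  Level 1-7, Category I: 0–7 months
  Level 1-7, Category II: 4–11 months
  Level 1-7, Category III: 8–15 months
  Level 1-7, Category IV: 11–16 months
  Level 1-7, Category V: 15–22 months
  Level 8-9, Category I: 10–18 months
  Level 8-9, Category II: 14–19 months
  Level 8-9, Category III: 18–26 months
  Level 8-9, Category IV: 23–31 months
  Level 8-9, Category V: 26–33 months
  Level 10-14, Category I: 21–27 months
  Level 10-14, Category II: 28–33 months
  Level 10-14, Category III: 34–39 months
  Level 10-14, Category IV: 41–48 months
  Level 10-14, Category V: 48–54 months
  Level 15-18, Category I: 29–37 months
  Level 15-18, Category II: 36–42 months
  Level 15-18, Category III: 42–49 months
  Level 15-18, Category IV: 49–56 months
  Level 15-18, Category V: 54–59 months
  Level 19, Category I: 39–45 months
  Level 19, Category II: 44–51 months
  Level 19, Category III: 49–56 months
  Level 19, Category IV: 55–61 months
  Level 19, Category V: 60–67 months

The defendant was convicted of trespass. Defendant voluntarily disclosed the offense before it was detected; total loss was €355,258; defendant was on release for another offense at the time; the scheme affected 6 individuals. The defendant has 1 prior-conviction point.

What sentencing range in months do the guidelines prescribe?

Base offense level for trespass: 12.
R1 does not apply.
R2 applies (level before this adjustment is 12 < 16, so +1): 12 + 1 = 13.
R3 applies (level before this adjustment is 13 ≥ 12, so +3): 13 + 3 = 16.
R4 does not apply.
R5 applies: 16 − 1 = 15.
R6 applies: 15 + 3 = 18.
Final offense level: 18.
Criminal history: 1 prior point → Category I (0-1).
Level 18 falls in the 15-18 band.
Grid: Level 15-18 × Category I = 29-37 months.

29-37 months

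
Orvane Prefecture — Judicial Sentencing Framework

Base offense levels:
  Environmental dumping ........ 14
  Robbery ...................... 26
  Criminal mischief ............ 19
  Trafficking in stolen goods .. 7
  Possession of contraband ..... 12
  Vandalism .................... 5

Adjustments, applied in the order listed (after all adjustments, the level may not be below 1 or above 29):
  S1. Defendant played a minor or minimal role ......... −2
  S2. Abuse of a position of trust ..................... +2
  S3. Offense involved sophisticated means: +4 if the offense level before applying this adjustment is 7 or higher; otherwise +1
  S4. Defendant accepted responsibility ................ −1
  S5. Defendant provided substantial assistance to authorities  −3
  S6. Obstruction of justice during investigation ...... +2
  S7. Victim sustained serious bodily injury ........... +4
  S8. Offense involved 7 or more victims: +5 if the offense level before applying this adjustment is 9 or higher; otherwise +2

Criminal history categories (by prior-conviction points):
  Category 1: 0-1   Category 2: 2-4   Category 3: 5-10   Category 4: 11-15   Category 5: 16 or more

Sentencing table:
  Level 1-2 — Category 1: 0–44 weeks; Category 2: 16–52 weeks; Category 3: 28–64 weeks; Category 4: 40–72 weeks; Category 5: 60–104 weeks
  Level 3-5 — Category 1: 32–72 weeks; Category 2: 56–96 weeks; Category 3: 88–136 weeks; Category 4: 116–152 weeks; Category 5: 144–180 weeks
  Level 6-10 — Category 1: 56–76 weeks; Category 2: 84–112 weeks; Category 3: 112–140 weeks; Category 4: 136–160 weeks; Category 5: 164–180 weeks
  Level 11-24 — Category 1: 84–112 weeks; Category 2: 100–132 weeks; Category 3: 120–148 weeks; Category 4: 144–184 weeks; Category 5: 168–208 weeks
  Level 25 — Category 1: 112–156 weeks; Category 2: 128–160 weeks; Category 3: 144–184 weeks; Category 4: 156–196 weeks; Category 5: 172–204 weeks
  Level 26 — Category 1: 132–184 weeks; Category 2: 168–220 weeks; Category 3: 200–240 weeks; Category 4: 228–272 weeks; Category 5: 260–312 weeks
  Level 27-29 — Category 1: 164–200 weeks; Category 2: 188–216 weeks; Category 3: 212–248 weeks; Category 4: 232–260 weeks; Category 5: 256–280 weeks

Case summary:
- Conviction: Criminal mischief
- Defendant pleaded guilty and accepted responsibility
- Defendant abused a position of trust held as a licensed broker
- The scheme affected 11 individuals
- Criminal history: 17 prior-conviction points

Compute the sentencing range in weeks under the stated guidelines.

172-204 weeks

Base offense level for criminal mischief: 19.
S1 does not apply.
S2 applies: 19 + 2 = 21.
S4 applies: 21 − 1 = 20.
S5 does not apply.
S6 does not apply.
S8 applies (level before this adjustment is 20 ≥ 9, so +5): 20 + 5 = 25.
Final offense level: 25.
Criminal history: 17 prior points → Category 5 (16+).
Level 25 falls in the 25 band.
Grid: Level 25 × Category 5 = 172-204 weeks.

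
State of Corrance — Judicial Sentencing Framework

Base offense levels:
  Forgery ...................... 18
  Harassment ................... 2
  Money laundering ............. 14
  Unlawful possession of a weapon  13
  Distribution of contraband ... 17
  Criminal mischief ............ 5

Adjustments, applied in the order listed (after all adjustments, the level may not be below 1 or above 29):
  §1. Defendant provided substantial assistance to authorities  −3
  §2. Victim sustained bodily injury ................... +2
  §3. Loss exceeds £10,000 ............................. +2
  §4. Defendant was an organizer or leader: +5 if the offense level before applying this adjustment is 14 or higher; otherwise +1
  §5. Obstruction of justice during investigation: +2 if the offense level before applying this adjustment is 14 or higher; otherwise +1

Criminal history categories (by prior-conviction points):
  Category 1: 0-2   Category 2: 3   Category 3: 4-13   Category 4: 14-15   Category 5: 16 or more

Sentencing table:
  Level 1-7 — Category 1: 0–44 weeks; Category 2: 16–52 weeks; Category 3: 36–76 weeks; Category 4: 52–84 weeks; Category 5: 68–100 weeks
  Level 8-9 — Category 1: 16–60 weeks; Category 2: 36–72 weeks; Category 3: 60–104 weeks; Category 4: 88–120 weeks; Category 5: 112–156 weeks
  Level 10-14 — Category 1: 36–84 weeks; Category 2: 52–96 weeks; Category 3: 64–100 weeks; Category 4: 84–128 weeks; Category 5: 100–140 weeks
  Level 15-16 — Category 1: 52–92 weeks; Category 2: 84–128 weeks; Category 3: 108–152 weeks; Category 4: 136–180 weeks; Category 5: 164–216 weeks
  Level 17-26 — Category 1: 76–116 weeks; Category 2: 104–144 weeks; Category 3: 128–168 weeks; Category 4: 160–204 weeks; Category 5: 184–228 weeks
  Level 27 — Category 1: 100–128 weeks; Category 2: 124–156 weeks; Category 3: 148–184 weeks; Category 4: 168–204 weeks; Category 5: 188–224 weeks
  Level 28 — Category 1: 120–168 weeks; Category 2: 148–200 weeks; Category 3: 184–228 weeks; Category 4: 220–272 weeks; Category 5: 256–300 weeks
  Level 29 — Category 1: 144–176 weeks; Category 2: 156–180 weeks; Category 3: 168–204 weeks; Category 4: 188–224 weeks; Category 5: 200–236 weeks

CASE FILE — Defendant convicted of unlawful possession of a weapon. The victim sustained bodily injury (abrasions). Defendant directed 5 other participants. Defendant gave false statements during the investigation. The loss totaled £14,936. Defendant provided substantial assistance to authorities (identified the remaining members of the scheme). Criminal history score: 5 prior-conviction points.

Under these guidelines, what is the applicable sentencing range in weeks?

Base offense level for unlawful possession of a weapon: 13.
§1 applies: 13 − 3 = 10.
§2 applies: 10 + 2 = 12.
§3 applies: 12 + 2 = 14.
§4 applies (level before this adjustment is 14 ≥ 14, so +5): 14 + 5 = 19.
§5 applies (level before this adjustment is 19 ≥ 14, so +2): 19 + 2 = 21.
Final offense level: 21.
Criminal history: 5 prior points → Category 3 (4-13).
Level 21 falls in the 17-26 band.
Grid: Level 17-26 × Category 3 = 128-168 weeks.

128-168 weeks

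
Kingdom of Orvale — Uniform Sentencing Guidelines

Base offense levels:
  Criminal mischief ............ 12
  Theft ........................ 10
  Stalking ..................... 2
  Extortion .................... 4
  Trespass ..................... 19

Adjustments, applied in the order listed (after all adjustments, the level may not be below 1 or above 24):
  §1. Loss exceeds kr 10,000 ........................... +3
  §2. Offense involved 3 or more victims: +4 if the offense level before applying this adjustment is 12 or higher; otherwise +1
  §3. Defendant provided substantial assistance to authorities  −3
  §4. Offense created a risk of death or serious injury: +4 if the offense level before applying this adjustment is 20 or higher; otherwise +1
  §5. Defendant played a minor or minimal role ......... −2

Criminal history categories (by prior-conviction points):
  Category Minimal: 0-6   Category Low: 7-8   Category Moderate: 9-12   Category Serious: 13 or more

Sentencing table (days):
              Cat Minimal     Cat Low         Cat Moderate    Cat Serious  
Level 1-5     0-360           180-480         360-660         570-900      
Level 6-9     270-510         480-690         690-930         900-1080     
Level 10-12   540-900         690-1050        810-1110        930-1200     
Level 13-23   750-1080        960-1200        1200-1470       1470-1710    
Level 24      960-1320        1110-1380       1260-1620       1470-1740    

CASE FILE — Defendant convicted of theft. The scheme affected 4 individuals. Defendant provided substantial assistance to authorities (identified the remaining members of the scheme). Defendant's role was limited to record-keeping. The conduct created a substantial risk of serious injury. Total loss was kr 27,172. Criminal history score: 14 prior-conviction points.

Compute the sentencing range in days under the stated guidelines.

1470-1710 days

Base offense level for theft: 10.
§1 applies: 10 + 3 = 13.
§2 applies (level before this adjustment is 13 ≥ 12, so +4): 13 + 4 = 17.
§3 applies: 17 − 3 = 14.
§4 applies (level before this adjustment is 14 < 20, so +1): 14 + 1 = 15.
§5 applies: 15 − 2 = 13.
Final offense level: 13.
Criminal history: 14 prior points → Category Serious (13+).
Level 13 falls in the 13-23 band.
Grid: Level 13-23 × Category Serious = 1470-1710 days.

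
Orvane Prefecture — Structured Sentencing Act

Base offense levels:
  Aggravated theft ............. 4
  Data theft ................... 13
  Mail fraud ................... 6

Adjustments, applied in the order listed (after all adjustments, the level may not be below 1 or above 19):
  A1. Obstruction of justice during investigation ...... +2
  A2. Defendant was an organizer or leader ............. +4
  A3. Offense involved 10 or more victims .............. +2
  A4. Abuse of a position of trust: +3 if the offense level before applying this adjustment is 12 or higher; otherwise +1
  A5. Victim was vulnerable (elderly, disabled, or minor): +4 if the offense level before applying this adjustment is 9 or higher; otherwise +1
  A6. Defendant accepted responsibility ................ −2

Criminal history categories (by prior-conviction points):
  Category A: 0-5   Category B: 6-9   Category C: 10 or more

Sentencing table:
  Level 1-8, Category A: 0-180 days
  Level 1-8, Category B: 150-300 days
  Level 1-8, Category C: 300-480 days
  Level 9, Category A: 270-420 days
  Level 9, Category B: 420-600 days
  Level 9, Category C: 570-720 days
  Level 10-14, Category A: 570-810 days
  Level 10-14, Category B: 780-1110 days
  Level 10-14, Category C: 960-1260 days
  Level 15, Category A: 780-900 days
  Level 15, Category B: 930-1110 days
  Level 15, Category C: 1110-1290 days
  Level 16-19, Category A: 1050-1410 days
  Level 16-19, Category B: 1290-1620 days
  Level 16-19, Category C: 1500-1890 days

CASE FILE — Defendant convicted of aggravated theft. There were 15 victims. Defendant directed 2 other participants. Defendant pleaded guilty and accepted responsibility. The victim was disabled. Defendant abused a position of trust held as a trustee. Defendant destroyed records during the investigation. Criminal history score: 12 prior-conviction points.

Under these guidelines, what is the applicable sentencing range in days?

Base offense level for aggravated theft: 4.
A1 applies: 4 + 2 = 6.
A2 applies: 6 + 4 = 10.
A3 applies: 10 + 2 = 12.
A4 applies (level before this adjustment is 12 ≥ 12, so +3): 12 + 3 = 15.
A5 applies (level before this adjustment is 15 ≥ 9, so +4): 15 + 4 = 19.
A6 applies: 19 − 2 = 17.
Final offense level: 17.
Criminal history: 12 prior points → Category C (10+).
Level 17 falls in the 16-19 band.
Grid: Level 16-19 × Category C = 1500-1890 days.

1500-1890 days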